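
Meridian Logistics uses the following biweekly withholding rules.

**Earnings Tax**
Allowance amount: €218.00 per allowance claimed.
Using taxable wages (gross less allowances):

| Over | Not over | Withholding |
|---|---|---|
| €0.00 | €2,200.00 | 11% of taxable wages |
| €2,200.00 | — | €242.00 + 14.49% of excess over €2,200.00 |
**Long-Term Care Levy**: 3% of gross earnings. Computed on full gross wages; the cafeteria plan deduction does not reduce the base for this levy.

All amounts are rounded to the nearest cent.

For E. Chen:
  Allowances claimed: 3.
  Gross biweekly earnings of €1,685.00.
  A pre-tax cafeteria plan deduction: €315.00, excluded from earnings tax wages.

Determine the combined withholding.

€129.31

Earnings Tax: taxable = €1,685.00 − €315.00 − 3×€218.00 = €716.00
  11% × €716.00 = €78.76
Long-Term Care Levy: 3% × €1,685.00 = €50.55
Total: €78.76 + €50.55 = €129.31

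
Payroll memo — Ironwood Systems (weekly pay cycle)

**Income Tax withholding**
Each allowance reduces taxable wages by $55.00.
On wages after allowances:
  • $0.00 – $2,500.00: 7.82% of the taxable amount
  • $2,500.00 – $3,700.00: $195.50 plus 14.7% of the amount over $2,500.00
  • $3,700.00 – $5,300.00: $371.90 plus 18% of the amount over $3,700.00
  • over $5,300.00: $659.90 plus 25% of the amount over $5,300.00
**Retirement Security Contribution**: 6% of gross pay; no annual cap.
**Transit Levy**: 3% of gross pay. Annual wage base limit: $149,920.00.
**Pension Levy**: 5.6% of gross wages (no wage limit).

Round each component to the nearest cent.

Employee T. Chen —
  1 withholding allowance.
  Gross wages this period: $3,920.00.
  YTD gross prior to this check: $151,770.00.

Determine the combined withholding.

$856.32

Income Tax: taxable = $3,920.00 − 1×$55.00 = $3,865.00
  $371.90 + 18% × ($3,865.00 − $3,700.00) = $371.90 + 18% × $165.00 = $401.60
Retirement Security Contribution: 6% × $3,920.00 = $235.20
Transit Levy: YTD $151,770.00 ≥ cap $149,920.00 → $0.00
Pension Levy: 5.6% × $3,920.00 = $219.52
Total: $401.60 + $235.20 + $0.00 + $219.52 = $856.32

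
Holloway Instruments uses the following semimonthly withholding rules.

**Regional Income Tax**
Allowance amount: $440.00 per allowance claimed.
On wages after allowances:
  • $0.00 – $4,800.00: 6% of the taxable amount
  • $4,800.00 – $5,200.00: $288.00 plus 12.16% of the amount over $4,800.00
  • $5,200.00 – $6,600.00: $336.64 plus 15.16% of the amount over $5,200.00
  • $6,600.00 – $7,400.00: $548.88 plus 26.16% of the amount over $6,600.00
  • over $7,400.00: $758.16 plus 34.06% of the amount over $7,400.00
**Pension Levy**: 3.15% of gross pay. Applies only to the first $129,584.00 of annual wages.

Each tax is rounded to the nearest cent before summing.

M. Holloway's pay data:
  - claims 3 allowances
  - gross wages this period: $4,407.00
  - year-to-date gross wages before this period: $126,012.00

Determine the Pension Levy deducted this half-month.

$112.52

Pension Levy: cap $129,584.00 − YTD $126,012.00 = $3,572.00 subject; 3.15% × $3,572.00 = $112.52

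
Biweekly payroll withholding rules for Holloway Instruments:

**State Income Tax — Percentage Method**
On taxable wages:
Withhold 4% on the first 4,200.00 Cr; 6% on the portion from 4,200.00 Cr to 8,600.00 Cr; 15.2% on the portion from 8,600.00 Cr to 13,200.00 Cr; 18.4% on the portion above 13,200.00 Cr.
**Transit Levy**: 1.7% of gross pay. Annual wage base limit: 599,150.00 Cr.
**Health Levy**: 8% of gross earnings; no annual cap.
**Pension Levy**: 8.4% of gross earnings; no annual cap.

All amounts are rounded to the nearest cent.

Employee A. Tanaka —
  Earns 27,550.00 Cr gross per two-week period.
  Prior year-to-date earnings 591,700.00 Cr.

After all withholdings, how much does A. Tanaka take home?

19,133.55 Cr

State Income Tax: taxable = 27,550.00 Cr
  1,131.20 Cr + 18.4% × (27,550.00 Cr − 13,200.00 Cr) = 1,131.20 Cr + 18.4% × 14,350.00 Cr = 3,771.60 Cr
Transit Levy: cap 599,150.00 Cr − YTD 591,700.00 Cr = 7,450.00 Cr subject; 1.7% × 7,450.00 Cr = 126.65 Cr
Health Levy: 8% × 27,550.00 Cr = 2,204.00 Cr
Pension Levy: 8.4% × 27,550.00 Cr = 2,314.20 Cr
Total withheld: 3,771.60 Cr + 126.65 Cr + 2,204.00 Cr + 2,314.20 Cr = 8,416.45 Cr
Net pay: 27,550.00 Cr − 8,416.45 Cr = 19,133.55 Cr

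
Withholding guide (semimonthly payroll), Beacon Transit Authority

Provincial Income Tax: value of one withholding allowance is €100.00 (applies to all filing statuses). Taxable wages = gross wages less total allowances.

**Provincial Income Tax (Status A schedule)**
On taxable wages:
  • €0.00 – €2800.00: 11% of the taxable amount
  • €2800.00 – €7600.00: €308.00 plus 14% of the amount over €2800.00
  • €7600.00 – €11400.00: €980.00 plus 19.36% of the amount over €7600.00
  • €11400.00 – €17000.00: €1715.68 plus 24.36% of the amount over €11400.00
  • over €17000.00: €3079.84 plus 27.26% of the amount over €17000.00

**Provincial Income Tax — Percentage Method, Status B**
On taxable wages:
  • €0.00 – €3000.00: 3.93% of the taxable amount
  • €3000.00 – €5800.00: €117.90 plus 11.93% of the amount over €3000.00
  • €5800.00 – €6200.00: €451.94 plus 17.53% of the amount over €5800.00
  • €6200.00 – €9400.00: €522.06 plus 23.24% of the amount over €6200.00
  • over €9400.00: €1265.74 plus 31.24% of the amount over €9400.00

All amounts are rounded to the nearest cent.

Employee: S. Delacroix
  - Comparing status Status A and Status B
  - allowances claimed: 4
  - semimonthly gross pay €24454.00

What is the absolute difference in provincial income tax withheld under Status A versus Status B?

Provincial Income Tax (Status A): taxable = €24454.00 − 4×€100.00 = €24054.00
  €3079.84 + 27.26% × (€24054.00 − €17000.00) = €3079.84 + 27.26% × €7054.00 = €5002.76
Provincial Income Tax (Status B): taxable = €24454.00 − 4×€100.00 = €24054.00
  €1265.74 + 31.24% × (€24054.00 − €9400.00) = €1265.74 + 31.24% × €14654.00 = €5843.65
Difference: |€5002.76 − €5843.65| = €840.89 (higher under Status B)

€840.89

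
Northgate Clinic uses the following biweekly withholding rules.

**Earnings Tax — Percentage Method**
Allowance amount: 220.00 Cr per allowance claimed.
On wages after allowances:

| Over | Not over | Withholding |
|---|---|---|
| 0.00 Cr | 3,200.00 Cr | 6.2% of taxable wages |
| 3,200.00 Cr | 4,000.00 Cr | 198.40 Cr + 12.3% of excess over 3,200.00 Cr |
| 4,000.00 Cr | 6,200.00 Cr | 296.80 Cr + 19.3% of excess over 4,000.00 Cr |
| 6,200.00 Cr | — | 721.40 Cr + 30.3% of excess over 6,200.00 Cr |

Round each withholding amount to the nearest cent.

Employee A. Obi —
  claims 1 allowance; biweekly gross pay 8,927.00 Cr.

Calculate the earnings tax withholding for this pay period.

Earnings Tax: taxable = 8,927.00 Cr − 1×220.00 Cr = 8,707.00 Cr
  721.40 Cr + 30.3% × (8,707.00 Cr − 6,200.00 Cr) = 721.40 Cr + 30.3% × 2,507.00 Cr = 1,481.02 Cr

1,481.02 Cr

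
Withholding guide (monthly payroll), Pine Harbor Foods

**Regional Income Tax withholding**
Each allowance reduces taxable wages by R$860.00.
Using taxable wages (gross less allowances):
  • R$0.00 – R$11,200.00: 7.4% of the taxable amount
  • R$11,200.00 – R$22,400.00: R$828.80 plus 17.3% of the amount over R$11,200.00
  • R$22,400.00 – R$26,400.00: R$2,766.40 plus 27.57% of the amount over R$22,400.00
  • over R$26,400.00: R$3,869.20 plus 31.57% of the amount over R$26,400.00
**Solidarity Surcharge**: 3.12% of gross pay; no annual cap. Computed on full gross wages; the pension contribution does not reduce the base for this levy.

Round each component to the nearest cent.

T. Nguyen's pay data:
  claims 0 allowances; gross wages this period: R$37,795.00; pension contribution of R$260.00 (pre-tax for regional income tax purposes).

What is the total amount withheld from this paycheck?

R$8,563.72

Regional Income Tax: taxable = R$37,795.00 − R$260.00 = R$37,535.00
  R$3,869.20 + 31.57% × (R$37,535.00 − R$26,400.00) = R$3,869.20 + 31.57% × R$11,135.00 = R$7,384.52
Solidarity Surcharge: 3.12% × R$37,795.00 = R$1,179.20
Total: R$7,384.52 + R$1,179.20 = R$8,563.72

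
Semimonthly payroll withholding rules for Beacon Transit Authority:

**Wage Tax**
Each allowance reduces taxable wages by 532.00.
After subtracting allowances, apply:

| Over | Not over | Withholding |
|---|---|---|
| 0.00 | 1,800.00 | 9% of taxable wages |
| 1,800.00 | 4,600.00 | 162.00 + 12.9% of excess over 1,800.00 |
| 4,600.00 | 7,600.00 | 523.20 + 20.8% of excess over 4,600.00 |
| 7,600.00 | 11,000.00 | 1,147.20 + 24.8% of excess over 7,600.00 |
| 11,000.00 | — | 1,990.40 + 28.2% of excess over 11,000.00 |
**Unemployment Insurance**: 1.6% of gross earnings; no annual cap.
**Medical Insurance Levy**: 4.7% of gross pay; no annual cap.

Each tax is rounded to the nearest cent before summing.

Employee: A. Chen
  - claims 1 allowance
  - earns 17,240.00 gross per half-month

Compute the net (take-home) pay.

12,553.82

Wage Tax: taxable = 17,240.00 − 1×532.00 = 16,708.00
  1,990.40 + 28.2% × (16,708.00 − 11,000.00) = 1,990.40 + 28.2% × 5,708.00 = 3,600.06
Unemployment Insurance: 1.6% × 17,240.00 = 275.84
Medical Insurance Levy: 4.7% × 17,240.00 = 810.28
Total withheld: 3,600.06 + 275.84 + 810.28 = 4,686.18
Net pay: 17,240.00 − 4,686.18 = 12,553.82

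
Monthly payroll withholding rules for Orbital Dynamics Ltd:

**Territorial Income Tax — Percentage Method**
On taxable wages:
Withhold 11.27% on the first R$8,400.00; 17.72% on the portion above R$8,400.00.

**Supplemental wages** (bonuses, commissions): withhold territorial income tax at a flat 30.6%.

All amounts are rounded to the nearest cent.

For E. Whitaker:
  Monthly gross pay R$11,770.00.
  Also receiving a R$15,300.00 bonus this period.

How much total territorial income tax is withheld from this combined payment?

R$6,225.64

Territorial Income Tax: taxable = R$11,770.00
  R$946.68 + 17.72% × (R$11,770.00 − R$8,400.00) = R$946.68 + 17.72% × R$3,370.00 = R$1,543.84
Supplemental (30.6% flat on bonus): 30.6% × R$15,300.00 = R$4,681.80
Total territorial income tax: R$1,543.84 + R$4,681.80 = R$6,225.64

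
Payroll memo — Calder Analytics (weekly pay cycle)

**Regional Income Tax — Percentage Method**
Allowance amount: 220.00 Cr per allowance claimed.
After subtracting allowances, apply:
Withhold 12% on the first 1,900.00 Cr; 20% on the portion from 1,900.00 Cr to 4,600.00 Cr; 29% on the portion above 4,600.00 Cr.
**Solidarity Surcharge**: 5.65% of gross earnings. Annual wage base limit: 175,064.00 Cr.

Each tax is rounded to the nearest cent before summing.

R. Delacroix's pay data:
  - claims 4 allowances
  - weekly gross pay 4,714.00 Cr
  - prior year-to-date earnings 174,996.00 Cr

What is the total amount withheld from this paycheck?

618.64 Cr

Regional Income Tax: taxable = 4,714.00 Cr − 4×220.00 Cr = 3,834.00 Cr
  228.00 Cr + 20% × (3,834.00 Cr − 1,900.00 Cr) = 228.00 Cr + 20% × 1,934.00 Cr = 614.80 Cr
Solidarity Surcharge: cap 175,064.00 Cr − YTD 174,996.00 Cr = 68.00 Cr subject; 5.65% × 68.00 Cr = 3.84 Cr
Total: 614.80 Cr + 3.84 Cr = 618.64 Cr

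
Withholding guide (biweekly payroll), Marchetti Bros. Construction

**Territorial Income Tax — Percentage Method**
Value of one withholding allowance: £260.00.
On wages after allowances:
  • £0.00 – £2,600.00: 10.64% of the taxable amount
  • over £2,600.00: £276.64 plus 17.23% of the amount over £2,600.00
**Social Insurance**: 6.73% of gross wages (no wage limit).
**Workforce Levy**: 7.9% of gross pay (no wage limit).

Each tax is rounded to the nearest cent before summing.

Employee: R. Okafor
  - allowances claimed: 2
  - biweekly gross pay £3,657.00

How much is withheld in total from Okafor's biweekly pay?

£904.19

Territorial Income Tax: taxable = £3,657.00 − 2×£260.00 = £3,137.00
  £276.64 + 17.23% × (£3,137.00 − £2,600.00) = £276.64 + 17.23% × £537.00 = £369.17
Social Insurance: 6.73% × £3,657.00 = £246.12
Workforce Levy: 7.9% × £3,657.00 = £288.90
Total: £369.17 + £246.12 + £288.90 = £904.19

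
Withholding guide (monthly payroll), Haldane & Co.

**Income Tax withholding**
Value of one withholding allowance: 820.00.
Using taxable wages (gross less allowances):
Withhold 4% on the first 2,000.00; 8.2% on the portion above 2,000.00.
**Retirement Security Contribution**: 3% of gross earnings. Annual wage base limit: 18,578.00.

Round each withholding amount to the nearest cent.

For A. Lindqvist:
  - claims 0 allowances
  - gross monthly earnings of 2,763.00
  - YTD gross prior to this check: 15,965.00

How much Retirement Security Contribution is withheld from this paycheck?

78.39

Retirement Security Contribution: cap 18,578.00 − YTD 15,965.00 = 2,613.00 subject; 3% × 2,613.00 = 78.39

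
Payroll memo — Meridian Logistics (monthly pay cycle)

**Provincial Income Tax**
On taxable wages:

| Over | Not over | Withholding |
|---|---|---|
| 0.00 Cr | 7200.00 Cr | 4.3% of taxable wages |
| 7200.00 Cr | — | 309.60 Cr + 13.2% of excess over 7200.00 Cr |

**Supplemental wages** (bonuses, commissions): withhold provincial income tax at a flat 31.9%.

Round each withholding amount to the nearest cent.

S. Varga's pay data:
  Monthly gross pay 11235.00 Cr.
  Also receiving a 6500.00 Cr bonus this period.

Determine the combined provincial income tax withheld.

Provincial Income Tax: taxable = 11235.00 Cr
  309.60 Cr + 13.2% × (11235.00 Cr − 7200.00 Cr) = 309.60 Cr + 13.2% × 4035.00 Cr = 842.22 Cr
Supplemental (31.9% flat on bonus): 31.9% × 6500.00 Cr = 2073.50 Cr
Total provincial income tax: 842.22 Cr + 2073.50 Cr = 2915.72 Cr

2915.72 Cr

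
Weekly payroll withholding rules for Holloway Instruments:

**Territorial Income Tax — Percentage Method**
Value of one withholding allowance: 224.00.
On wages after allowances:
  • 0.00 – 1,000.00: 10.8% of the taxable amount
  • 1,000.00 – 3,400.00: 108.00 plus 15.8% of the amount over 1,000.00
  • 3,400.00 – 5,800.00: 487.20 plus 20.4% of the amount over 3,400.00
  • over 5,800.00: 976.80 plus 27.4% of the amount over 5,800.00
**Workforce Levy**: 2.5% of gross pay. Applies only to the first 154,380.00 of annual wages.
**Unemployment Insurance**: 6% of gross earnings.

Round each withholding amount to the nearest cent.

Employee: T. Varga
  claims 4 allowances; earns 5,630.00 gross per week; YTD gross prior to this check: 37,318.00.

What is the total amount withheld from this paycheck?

1,237.89

Territorial Income Tax: taxable = 5,630.00 − 4×224.00 = 4,734.00
  487.20 + 20.4% × (4,734.00 − 3,400.00) = 487.20 + 20.4% × 1,334.00 = 759.34
Workforce Levy: 2.5% × 5,630.00 = 140.75
Unemployment Insurance: 6% × 5,630.00 = 337.80
Total: 759.34 + 140.75 + 337.80 = 1,237.89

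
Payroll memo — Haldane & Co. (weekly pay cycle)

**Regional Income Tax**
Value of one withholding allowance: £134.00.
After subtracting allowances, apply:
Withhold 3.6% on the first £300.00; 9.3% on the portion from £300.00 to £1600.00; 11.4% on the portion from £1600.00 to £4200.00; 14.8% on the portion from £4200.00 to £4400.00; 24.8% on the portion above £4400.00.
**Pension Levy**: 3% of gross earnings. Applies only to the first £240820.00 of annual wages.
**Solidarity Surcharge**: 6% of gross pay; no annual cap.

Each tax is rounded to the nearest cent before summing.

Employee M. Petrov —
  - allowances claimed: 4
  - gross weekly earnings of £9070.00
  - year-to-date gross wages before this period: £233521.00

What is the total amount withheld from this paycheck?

Regional Income Tax: taxable = £9070.00 − 4×£134.00 = £8534.00
  £457.70 + 24.8% × (£8534.00 − £4400.00) = £457.70 + 24.8% × £4134.00 = £1482.93
Pension Levy: cap £240820.00 − YTD £233521.00 = £7299.00 subject; 3% × £7299.00 = £218.97
Solidarity Surcharge: 6% × £9070.00 = £544.20
Total: £1482.93 + £218.97 + £544.20 = £2246.10

£2246.10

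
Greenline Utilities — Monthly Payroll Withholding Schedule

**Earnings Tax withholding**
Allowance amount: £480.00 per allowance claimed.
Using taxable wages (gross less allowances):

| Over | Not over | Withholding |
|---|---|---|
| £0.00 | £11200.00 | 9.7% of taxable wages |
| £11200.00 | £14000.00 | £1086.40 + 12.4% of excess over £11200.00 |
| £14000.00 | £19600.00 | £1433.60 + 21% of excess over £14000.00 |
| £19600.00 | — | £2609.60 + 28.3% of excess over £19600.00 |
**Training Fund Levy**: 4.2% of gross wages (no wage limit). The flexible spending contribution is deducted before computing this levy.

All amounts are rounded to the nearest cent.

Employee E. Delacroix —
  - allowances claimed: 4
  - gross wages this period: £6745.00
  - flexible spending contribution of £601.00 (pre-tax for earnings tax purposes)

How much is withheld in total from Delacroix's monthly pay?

£667.78

Earnings Tax: taxable = £6745.00 − £601.00 − 4×£480.00 = £4224.00
  9.7% × £4224.00 = £409.73
Training Fund Levy: 4.2% × £6144.00 = £258.05
Total: £409.73 + £258.05 = £667.78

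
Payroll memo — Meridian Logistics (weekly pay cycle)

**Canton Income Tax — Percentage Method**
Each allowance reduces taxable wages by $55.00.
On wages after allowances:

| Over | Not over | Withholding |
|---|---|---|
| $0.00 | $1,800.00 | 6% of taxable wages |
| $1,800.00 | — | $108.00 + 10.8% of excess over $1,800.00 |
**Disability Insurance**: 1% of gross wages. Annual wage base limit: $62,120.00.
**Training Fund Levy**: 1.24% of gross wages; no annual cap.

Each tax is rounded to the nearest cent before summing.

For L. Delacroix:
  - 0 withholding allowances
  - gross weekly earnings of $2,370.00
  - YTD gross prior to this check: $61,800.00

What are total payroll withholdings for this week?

Canton Income Tax: taxable = $2,370.00
  $108.00 + 10.8% × ($2,370.00 − $1,800.00) = $108.00 + 10.8% × $570.00 = $169.56
Disability Insurance: cap $62,120.00 − YTD $61,800.00 = $320.00 subject; 1% × $320.00 = $3.20
Training Fund Levy: 1.24% × $2,370.00 = $29.39
Total: $169.56 + $3.20 + $29.39 = $202.15

$202.15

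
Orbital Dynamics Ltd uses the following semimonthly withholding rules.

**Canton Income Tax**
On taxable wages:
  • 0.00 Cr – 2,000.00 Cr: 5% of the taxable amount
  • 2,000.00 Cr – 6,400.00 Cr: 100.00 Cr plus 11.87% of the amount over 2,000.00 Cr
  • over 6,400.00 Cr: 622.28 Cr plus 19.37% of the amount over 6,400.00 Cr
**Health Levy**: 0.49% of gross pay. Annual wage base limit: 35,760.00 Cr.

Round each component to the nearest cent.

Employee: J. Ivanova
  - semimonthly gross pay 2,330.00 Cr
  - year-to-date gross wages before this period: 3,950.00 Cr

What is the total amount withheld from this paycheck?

150.59 Cr

Canton Income Tax: taxable = 2,330.00 Cr
  100.00 Cr + 11.87% × (2,330.00 Cr − 2,000.00 Cr) = 100.00 Cr + 11.87% × 330.00 Cr = 139.17 Cr
Health Levy: 0.49% × 2,330.00 Cr = 11.42 Cr
Total: 139.17 Cr + 11.42 Cr = 150.59 Cr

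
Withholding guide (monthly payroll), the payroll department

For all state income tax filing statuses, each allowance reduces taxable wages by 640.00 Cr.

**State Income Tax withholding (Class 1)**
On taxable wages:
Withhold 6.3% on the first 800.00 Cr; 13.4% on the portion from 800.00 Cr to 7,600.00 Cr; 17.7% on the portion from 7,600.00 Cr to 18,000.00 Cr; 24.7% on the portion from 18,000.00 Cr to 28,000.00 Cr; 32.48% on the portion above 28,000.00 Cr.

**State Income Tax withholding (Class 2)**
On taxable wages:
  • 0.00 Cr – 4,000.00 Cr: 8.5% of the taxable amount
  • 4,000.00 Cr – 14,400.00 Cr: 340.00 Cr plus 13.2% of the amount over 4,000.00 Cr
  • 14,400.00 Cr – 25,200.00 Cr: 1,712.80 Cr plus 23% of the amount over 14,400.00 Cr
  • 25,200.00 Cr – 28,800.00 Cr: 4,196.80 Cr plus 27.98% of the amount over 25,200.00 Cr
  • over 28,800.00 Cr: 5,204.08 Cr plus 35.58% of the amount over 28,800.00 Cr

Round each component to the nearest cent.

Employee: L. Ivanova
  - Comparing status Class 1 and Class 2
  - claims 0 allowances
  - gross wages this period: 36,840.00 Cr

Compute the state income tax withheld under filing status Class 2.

State Income Tax (Class 2): taxable = 36,840.00 Cr
  5,204.08 Cr + 35.58% × (36,840.00 Cr − 28,800.00 Cr) = 5,204.08 Cr + 35.58% × 8,040.00 Cr = 8,064.71 Cr

8,064.71 Cr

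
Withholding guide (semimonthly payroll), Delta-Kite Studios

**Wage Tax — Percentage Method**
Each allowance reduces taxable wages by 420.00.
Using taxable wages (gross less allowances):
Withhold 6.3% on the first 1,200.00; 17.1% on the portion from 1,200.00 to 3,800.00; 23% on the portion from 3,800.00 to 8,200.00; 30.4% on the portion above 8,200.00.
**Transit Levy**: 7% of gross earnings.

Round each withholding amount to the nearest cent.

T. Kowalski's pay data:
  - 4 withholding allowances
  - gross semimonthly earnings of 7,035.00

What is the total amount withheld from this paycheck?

Wage Tax: taxable = 7,035.00 − 4×420.00 = 5,355.00
  520.20 + 23% × (5,355.00 − 3,800.00) = 520.20 + 23% × 1,555.00 = 877.85
Transit Levy: 7% × 7,035.00 = 492.45
Total: 877.85 + 492.45 = 1,370.30

1,370.30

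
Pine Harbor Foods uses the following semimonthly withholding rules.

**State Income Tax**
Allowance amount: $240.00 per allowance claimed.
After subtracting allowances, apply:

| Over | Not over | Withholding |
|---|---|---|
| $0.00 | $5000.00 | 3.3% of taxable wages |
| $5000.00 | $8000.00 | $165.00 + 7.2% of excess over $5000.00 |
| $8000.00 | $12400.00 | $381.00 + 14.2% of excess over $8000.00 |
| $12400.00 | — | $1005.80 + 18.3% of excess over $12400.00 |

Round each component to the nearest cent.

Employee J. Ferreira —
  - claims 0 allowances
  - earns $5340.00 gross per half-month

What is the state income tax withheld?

$189.48

State Income Tax: taxable = $5340.00
  $165.00 + 7.2% × ($5340.00 − $5000.00) = $165.00 + 7.2% × $340.00 = $189.48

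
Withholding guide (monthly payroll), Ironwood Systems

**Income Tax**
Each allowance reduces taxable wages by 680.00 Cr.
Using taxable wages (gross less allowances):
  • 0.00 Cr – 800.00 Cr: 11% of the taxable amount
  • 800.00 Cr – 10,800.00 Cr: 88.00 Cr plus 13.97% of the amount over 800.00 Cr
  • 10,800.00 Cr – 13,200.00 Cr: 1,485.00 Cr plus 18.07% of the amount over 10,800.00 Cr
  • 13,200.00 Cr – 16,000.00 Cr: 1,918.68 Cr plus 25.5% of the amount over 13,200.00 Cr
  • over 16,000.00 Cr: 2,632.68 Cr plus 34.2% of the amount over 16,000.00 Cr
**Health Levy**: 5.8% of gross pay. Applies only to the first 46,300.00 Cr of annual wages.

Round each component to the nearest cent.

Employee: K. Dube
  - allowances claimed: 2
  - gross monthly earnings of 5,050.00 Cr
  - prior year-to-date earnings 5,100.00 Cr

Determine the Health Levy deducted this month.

Health Levy: 5.8% × 5,050.00 Cr = 292.90 Cr

292.90 Cr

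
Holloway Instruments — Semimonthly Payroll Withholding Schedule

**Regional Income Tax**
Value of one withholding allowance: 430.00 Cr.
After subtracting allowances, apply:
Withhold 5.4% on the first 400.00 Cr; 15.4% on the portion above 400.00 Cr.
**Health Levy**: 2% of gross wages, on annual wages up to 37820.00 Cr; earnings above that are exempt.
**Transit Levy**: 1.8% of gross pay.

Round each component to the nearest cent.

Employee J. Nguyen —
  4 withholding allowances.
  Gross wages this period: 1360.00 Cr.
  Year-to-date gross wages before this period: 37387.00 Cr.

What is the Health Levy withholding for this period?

Health Levy: cap 37820.00 Cr − YTD 37387.00 Cr = 433.00 Cr subject; 2% × 433.00 Cr = 8.66 Cr

8.66 Cr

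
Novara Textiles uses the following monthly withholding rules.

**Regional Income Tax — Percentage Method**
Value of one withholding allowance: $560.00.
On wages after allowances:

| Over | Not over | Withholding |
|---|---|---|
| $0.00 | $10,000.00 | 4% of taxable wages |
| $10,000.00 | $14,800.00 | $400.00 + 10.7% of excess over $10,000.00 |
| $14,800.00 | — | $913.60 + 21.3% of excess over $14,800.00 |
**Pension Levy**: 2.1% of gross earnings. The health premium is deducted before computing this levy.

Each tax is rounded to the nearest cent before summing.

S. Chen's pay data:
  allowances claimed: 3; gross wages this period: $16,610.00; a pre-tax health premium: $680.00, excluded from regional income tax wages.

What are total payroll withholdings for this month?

Regional Income Tax: taxable = $16,610.00 − $680.00 − 3×$560.00 = $14,250.00
  $400.00 + 10.7% × ($14,250.00 − $10,000.00) = $400.00 + 10.7% × $4,250.00 = $854.75
Pension Levy: 2.1% × $15,930.00 = $334.53
Total: $854.75 + $334.53 = $1,189.28

$1,189.28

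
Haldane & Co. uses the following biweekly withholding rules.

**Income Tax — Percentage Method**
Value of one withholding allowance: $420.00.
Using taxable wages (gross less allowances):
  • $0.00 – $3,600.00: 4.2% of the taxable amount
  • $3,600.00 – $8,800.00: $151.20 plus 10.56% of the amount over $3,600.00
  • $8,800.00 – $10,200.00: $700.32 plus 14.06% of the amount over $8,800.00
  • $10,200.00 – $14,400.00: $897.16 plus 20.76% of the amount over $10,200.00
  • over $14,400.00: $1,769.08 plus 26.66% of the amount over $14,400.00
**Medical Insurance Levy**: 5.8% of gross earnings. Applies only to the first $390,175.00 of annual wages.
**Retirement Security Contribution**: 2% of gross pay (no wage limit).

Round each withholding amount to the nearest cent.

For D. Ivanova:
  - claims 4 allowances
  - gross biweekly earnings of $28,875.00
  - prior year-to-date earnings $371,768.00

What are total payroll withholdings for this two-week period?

Income Tax: taxable = $28,875.00 − 4×$420.00 = $27,195.00
  $1,769.08 + 26.66% × ($27,195.00 − $14,400.00) = $1,769.08 + 26.66% × $12,795.00 = $5,180.23
Medical Insurance Levy: cap $390,175.00 − YTD $371,768.00 = $18,407.00 subject; 5.8% × $18,407.00 = $1,067.61
Retirement Security Contribution: 2% × $28,875.00 = $577.50
Total: $5,180.23 + $1,067.61 + $577.50 = $6,825.34

$6,825.34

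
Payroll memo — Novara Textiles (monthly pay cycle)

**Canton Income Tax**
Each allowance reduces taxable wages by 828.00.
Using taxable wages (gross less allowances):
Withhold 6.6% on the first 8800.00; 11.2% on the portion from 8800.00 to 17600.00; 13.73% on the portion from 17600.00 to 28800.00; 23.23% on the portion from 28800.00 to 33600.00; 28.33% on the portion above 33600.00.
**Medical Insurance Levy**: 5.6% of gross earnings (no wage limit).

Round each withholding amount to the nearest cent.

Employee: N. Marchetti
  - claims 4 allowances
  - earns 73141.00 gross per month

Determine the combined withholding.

18578.78

Canton Income Tax: taxable = 73141.00 − 4×828.00 = 69829.00
  4219.20 + 28.33% × (69829.00 − 33600.00) = 4219.20 + 28.33% × 36229.00 = 14482.88
Medical Insurance Levy: 5.6% × 73141.00 = 4095.90
Total: 14482.88 + 4095.90 = 18578.78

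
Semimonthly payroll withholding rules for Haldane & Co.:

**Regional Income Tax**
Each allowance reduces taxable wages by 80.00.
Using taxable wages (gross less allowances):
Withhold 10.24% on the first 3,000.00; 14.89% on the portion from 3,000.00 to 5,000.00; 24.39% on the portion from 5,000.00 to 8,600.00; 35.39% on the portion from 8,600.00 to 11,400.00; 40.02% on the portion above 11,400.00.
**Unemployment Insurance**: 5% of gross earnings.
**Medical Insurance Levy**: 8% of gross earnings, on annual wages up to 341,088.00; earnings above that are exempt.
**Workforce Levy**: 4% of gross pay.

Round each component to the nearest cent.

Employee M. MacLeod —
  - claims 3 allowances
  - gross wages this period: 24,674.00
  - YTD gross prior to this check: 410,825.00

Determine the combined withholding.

9,910.83

Regional Income Tax: taxable = 24,674.00 − 3×80.00 = 24,434.00
  2,473.96 + 40.02% × (24,434.00 − 11,400.00) = 2,473.96 + 40.02% × 13,034.00 = 7,690.17
Unemployment Insurance: 5% × 24,674.00 = 1,233.70
Medical Insurance Levy: YTD 410,825.00 ≥ cap 341,088.00 → 0.00
Workforce Levy: 4% × 24,674.00 = 986.96
Total: 7,690.17 + 1,233.70 + 0.00 + 986.96 = 9,910.83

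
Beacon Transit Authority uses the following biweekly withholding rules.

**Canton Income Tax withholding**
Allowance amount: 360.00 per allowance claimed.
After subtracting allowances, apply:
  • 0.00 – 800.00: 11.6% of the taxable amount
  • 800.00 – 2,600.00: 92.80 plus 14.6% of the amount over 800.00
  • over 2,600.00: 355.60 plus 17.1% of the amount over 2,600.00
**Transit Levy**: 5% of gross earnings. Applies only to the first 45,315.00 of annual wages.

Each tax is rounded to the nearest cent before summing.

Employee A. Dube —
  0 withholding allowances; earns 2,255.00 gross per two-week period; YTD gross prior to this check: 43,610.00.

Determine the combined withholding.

Canton Income Tax: taxable = 2,255.00
  92.80 + 14.6% × (2,255.00 − 800.00) = 92.80 + 14.6% × 1,455.00 = 305.23
Transit Levy: cap 45,315.00 − YTD 43,610.00 = 1,705.00 subject; 5% × 1,705.00 = 85.25
Total: 305.23 + 85.25 = 390.48

390.48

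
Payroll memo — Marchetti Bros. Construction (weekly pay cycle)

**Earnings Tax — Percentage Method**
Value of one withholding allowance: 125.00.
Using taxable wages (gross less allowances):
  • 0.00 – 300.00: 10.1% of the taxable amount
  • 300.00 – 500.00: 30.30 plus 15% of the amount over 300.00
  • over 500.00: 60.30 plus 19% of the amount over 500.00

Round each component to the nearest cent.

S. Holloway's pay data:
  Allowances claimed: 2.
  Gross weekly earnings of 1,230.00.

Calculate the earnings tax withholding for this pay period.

Earnings Tax: taxable = 1,230.00 − 2×125.00 = 980.00
  60.30 + 19% × (980.00 − 500.00) = 60.30 + 19% × 480.00 = 151.50

151.50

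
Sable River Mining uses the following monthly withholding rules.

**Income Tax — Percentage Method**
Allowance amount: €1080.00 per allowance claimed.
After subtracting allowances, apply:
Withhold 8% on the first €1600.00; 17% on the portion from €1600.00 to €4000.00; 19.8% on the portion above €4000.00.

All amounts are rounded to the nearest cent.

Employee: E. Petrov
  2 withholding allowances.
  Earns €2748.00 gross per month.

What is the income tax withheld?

€47.04

Income Tax: taxable = €2748.00 − 2×€1080.00 = €588.00
  8% × €588.00 = €47.04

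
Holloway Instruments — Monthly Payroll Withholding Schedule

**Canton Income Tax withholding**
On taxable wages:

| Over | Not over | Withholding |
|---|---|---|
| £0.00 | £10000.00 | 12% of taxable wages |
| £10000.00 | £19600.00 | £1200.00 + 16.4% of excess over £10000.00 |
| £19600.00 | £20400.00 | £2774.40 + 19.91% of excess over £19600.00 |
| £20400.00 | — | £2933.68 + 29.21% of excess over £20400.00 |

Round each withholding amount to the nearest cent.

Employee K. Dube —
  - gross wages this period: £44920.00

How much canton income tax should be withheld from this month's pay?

£10095.97

Canton Income Tax: taxable = £44920.00
  £2933.68 + 29.21% × (£44920.00 − £20400.00) = £2933.68 + 29.21% × £24520.00 = £10095.97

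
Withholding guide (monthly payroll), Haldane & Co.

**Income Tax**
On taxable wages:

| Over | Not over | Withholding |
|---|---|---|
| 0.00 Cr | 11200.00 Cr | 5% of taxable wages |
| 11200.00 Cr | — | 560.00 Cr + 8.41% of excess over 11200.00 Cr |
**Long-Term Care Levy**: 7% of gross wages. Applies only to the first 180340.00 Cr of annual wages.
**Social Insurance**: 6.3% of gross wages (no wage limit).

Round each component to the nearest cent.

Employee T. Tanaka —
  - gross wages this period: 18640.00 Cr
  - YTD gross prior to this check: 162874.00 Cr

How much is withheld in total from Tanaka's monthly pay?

Income Tax: taxable = 18640.00 Cr
  560.00 Cr + 8.41% × (18640.00 Cr − 11200.00 Cr) = 560.00 Cr + 8.41% × 7440.00 Cr = 1185.70 Cr
Long-Term Care Levy: cap 180340.00 Cr − YTD 162874.00 Cr = 17466.00 Cr subject; 7% × 17466.00 Cr = 1222.62 Cr
Social Insurance: 6.3% × 18640.00 Cr = 1174.32 Cr
Total: 1185.70 Cr + 1222.62 Cr + 1174.32 Cr = 3582.64 Cr

3582.64 Cr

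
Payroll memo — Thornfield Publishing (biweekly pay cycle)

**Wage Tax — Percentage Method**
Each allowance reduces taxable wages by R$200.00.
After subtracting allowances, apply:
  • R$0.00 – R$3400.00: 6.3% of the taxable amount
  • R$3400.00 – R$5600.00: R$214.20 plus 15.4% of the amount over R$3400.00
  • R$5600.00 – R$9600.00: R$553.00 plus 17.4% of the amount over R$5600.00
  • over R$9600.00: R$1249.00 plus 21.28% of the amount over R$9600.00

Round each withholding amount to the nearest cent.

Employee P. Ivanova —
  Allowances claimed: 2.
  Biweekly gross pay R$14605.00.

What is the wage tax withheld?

R$2228.94

Wage Tax: taxable = R$14605.00 − 2×R$200.00 = R$14205.00
  R$1249.00 + 21.28% × (R$14205.00 − R$9600.00) = R$1249.00 + 21.28% × R$4605.00 = R$2228.94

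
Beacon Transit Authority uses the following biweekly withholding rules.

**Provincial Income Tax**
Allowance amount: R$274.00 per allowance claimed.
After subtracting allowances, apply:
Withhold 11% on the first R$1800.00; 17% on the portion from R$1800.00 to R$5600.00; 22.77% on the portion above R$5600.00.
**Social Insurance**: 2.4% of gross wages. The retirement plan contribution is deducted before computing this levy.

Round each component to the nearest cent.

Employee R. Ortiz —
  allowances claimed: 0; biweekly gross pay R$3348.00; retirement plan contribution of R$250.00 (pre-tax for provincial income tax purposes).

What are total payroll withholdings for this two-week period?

Provincial Income Tax: taxable = R$3348.00 − R$250.00 = R$3098.00
  R$198.00 + 17% × (R$3098.00 − R$1800.00) = R$198.00 + 17% × R$1298.00 = R$418.66
Social Insurance: 2.4% × R$3098.00 = R$74.35
Total: R$418.66 + R$74.35 = R$493.01

R$493.01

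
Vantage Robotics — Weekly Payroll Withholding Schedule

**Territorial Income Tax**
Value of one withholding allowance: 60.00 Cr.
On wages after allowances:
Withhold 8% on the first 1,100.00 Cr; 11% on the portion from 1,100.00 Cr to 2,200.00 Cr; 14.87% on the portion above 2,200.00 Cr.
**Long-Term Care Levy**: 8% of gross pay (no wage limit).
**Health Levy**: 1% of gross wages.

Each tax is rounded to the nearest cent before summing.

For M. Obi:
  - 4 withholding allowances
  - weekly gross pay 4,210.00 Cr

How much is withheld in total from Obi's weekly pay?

Territorial Income Tax: taxable = 4,210.00 Cr − 4×60.00 Cr = 3,970.00 Cr
  209.00 Cr + 14.87% × (3,970.00 Cr − 2,200.00 Cr) = 209.00 Cr + 14.87% × 1,770.00 Cr = 472.20 Cr
Long-Term Care Levy: 8% × 4,210.00 Cr = 336.80 Cr
Health Levy: 1% × 4,210.00 Cr = 42.10 Cr
Total: 472.20 Cr + 336.80 Cr + 42.10 Cr = 851.10 Cr

851.10 Cr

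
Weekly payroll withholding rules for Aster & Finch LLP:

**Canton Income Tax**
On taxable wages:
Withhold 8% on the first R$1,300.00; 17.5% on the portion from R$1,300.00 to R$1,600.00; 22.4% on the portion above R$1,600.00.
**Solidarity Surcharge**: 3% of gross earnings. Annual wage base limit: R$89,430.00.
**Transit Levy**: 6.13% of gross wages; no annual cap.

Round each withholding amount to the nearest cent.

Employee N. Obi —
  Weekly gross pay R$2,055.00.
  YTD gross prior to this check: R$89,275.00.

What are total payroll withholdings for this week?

Canton Income Tax: taxable = R$2,055.00
  R$156.50 + 22.4% × (R$2,055.00 − R$1,600.00) = R$156.50 + 22.4% × R$455.00 = R$258.42
Solidarity Surcharge: cap R$89,430.00 − YTD R$89,275.00 = R$155.00 subject; 3% × R$155.00 = R$4.65
Transit Levy: 6.13% × R$2,055.00 = R$125.97
Total: R$258.42 + R$4.65 + R$125.97 = R$389.04

R$389.04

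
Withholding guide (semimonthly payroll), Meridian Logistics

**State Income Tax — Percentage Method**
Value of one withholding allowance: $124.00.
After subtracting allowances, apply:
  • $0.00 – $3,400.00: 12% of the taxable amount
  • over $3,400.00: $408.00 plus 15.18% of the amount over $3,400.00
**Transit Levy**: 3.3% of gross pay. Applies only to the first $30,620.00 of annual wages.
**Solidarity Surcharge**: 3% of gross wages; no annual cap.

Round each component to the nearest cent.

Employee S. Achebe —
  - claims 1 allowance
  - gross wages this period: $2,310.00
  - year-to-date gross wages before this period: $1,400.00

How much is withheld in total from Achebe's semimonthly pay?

$407.85

State Income Tax: taxable = $2,310.00 − 1×$124.00 = $2,186.00
  12% × $2,186.00 = $262.32
Transit Levy: 3.3% × $2,310.00 = $76.23
Solidarity Surcharge: 3% × $2,310.00 = $69.30
Total: $262.32 + $76.23 + $69.30 = $407.85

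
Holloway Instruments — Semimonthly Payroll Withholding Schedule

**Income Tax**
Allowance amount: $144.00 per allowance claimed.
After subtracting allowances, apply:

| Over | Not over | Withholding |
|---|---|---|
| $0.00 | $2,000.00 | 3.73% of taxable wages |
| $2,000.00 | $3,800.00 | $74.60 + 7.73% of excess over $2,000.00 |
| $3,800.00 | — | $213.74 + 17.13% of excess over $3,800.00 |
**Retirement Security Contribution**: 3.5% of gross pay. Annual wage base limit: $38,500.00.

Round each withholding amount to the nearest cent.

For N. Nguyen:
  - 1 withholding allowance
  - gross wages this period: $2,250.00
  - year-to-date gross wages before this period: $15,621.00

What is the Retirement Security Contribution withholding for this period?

Retirement Security Contribution: 3.5% × $2,250.00 = $78.75

$78.75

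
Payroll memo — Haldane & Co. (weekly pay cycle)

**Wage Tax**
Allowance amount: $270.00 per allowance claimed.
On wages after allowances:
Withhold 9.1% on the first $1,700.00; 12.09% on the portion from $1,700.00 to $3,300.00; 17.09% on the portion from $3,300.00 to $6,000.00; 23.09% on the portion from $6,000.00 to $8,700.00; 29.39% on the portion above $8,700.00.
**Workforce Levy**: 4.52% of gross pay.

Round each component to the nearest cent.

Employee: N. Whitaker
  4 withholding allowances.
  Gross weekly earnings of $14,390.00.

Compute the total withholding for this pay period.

Wage Tax: taxable = $14,390.00 − 4×$270.00 = $13,310.00
  $1,433.00 + 29.39% × ($13,310.00 − $8,700.00) = $1,433.00 + 29.39% × $4,610.00 = $2,787.88
Workforce Levy: 4.52% × $14,390.00 = $650.43
Total: $2,787.88 + $650.43 = $3,438.31

$3,438.31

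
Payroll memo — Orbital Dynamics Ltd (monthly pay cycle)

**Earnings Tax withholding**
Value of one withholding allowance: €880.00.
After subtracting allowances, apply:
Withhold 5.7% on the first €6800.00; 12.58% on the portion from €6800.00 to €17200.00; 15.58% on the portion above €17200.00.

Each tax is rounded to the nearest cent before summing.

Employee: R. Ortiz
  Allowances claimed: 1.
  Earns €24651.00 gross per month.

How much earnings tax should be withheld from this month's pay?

€2719.68

Earnings Tax: taxable = €24651.00 − 1×€880.00 = €23771.00
  €1695.92 + 15.58% × (€23771.00 − €17200.00) = €1695.92 + 15.58% × €6571.00 = €2719.68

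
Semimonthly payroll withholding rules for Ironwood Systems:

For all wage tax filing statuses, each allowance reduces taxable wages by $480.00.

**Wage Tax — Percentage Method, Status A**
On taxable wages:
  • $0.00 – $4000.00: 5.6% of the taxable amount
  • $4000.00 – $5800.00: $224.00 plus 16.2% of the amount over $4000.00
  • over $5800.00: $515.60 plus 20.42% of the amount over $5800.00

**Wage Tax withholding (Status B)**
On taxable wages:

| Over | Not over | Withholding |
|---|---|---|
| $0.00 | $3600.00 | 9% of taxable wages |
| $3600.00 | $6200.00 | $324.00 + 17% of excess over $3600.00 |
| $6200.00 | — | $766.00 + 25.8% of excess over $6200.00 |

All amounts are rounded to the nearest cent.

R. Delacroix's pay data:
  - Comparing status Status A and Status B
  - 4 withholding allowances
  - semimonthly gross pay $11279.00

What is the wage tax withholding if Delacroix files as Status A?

$1242.35

Wage Tax (Status A): taxable = $11279.00 − 4×$480.00 = $9359.00
  $515.60 + 20.42% × ($9359.00 − $5800.00) = $515.60 + 20.42% × $3559.00 = $1242.35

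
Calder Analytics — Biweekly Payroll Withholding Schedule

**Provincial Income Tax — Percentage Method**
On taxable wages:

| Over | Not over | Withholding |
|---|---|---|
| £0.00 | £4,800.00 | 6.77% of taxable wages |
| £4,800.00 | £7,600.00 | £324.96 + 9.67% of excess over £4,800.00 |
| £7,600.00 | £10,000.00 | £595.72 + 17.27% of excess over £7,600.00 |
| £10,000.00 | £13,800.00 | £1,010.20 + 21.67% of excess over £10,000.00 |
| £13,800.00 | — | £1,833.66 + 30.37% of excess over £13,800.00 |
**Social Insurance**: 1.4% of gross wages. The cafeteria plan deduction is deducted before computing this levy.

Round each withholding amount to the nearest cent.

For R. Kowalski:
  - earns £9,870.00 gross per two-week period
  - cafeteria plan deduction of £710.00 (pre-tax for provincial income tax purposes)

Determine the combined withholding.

£993.37

Provincial Income Tax: taxable = £9,870.00 − £710.00 = £9,160.00
  £595.72 + 17.27% × (£9,160.00 − £7,600.00) = £595.72 + 17.27% × £1,560.00 = £865.13
Social Insurance: 1.4% × £9,160.00 = £128.24
Total: £865.13 + £128.24 = £993.37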